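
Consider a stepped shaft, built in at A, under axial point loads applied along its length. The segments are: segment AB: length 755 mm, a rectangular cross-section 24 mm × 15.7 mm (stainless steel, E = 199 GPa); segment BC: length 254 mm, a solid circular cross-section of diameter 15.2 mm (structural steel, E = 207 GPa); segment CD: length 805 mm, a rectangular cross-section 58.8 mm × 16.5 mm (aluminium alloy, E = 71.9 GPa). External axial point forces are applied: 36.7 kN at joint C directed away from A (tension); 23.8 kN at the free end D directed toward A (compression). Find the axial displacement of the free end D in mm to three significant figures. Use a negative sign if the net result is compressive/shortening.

-0.0575 mm

Internal axial forces (sectioning from the free end, tension +): N_CD = -23.8 kN, N_BC = 12.9 kN, N_AB = 12.9 kN.
A_AB = 376.8 mm².
A_BC = 181.5 mm².
A_CD = 970.2 mm².
δ_AB = 12900·755/(376.8·199000) = 0.1299 mm
δ_BC = 12900·254/(181.5·207000) = 0.08723 mm
δ_CD = -23800·805/(970.2·71900) = -0.2747 mm
δ = Σδ_i = -0.05753 mm.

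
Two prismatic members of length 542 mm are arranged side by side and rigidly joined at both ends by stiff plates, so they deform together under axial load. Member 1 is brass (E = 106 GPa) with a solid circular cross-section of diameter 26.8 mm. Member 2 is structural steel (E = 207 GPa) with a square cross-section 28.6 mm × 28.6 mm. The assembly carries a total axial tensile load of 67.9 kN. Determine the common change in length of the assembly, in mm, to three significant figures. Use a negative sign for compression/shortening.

A_1 = 564.1 mm².
A_2 = 818 mm².
Equal strain + equilibrium ⇒ each member carries load in proportion to AE: A₁E₁ = 59800000 N, A₂E₂ = 169300000 N, ΣAE = 229100000 N.
δ = PL/ΣAE = 67900·542/229100000 = 0.1606 mm.

0.161 mm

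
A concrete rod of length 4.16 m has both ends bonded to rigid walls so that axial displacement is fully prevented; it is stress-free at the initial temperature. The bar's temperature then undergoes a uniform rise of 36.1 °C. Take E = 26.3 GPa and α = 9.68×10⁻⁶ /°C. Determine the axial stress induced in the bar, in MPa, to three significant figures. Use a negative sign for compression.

-9.19 MPa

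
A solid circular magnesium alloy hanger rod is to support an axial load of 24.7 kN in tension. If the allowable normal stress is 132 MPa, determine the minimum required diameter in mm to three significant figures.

Required area A ≥ P/σ_allow = 24700/132 = 187.1 mm².
For a solid circular section, d ≥ √(4A/π) = 15.44 mm.

15.4 mm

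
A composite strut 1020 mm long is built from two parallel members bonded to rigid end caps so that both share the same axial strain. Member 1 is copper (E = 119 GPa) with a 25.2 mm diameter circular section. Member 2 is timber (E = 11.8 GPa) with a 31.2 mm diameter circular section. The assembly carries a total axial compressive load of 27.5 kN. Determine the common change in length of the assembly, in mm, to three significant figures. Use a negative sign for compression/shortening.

A_1 = 498.8 mm².
A_2 = 764.5 mm².
Equal strain + equilibrium ⇒ each member carries load in proportion to AE: A₁E₁ = 59350000 N, A₂E₂ = 9022000 N, ΣAE = 68370000 N.
δ = PL/ΣAE = -27500·1020/68370000 = -0.4102 mm.

-0.410 mm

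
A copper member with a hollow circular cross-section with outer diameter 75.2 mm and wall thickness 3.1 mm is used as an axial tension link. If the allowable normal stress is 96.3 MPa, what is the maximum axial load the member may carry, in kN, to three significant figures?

67.6 kN

A = 702.2 mm².
P_max = σ_allow · A = 96.3 · 702.2 = 67620 N = 67.62 kN.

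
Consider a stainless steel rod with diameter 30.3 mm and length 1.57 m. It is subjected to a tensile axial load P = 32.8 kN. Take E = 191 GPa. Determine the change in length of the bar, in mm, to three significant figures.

A = 721.1 mm².
δ_mech = NL/(AE) = 32800·1570/(721.1·191000) = 0.3739 mm.

0.374 mm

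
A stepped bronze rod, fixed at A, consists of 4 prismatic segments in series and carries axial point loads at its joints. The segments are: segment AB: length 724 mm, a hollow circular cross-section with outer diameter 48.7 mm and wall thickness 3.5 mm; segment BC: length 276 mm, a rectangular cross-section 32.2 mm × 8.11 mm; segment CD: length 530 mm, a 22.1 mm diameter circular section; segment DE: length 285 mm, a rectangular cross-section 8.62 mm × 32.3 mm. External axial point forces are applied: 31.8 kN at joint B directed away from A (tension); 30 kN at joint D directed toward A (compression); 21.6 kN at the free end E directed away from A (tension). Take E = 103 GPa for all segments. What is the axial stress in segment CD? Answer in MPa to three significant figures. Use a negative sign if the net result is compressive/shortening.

Internal axial forces (sectioning from the free end, tension +): N_DE = 21.6 kN, N_CD = -8.4 kN, N_BC = -8.4 kN, N_AB = 23.4 kN.
A_CD = 383.6 mm².
σ_CD = N_CD/A_CD = -8400/383.6 = -21.9 MPa.

-21.9 MPa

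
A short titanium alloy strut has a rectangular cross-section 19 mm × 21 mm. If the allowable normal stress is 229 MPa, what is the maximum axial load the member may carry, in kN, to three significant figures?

91.4 kN

A = 399 mm².
P_max = σ_allow · A = 229 · 399 = 91370 N = 91.37 kN.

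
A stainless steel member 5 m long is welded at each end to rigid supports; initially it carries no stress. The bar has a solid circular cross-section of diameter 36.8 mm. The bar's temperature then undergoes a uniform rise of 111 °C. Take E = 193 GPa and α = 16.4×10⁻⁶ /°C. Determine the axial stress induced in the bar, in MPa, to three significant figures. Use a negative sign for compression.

-351 MPa

Free thermal expansion αLΔT = 16.4e-6 · 5000 · 111 = 9.102 mm.
The walls impose strain ε = −(9.102)/5000 = -1.8204e-03; σ = Eε = 193000 · -1.8204e-03 = -351.3 MPa.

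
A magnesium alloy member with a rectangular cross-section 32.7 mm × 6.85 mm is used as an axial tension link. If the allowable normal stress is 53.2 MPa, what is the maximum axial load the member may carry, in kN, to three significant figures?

11.9 kN

A = 224 mm².
P_max = σ_allow · A = 53.2 · 224 = 11920 N = 11.92 kN.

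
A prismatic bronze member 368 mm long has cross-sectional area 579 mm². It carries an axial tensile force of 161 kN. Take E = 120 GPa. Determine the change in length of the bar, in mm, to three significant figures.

0.853 mm

δ_mech = NL/(AE) = 161000·368/(579·120000) = 0.8527 mm.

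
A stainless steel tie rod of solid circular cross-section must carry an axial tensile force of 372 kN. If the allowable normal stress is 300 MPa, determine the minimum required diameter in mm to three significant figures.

39.7 mm

Required area A ≥ P/σ_allow = 372000/300 = 1240 mm².
For a solid circular section, d ≥ √(4A/π) = 39.73 mm.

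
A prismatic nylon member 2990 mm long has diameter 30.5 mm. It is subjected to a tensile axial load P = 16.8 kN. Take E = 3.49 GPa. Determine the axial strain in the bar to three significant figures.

0.00659

A = 730.6 mm².
σ = N/A = 22.99 MPa; ε = σ/E = 22.99/3490 = 6.589e-03.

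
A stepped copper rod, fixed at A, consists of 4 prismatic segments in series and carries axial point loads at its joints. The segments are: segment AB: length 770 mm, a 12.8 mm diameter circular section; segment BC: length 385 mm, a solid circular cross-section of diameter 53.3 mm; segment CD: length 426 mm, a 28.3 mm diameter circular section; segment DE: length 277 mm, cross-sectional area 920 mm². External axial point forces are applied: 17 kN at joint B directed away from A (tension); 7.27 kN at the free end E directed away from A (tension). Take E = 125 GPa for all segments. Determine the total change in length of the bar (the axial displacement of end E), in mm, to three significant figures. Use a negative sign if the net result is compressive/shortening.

1.23 mm

Internal axial forces (sectioning from the free end, tension +): N_DE = 7.27 kN, N_CD = 7.27 kN, N_BC = 7.27 kN, N_AB = 24.27 kN.
A_AB = 128.7 mm².
A_BC = 2231 mm².
A_CD = 629 mm².
δ_AB = 24270·770/(128.7·125000) = 1.162 mm
δ_BC = 7270·385/(2231·125000) = 0.01004 mm
δ_CD = 7270·426/(629·125000) = 0.03939 mm
δ_DE = 7270·277/(920·125000) = 0.01751 mm
δ = Σδ_i = 1.229 mm.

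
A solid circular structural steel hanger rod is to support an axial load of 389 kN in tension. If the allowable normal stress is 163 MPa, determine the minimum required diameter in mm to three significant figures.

55.1 mm

Required area A ≥ P/σ_allow = 389000/163 = 2387 mm².
For a solid circular section, d ≥ √(4A/π) = 55.12 mm.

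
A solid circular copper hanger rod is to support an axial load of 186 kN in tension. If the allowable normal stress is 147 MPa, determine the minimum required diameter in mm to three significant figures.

Required area A ≥ P/σ_allow = 186000/147 = 1265 mm².
For a solid circular section, d ≥ √(4A/π) = 40.14 mm.

40.1 mm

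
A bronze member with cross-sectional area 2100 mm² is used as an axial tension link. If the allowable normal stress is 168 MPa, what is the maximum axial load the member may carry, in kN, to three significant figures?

353 kN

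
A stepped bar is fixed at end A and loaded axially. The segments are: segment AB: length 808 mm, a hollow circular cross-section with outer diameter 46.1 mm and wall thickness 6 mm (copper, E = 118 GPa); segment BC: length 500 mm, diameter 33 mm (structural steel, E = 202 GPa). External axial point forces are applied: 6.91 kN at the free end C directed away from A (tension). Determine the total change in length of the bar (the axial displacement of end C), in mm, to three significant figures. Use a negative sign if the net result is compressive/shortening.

Internal axial forces (sectioning from the free end, tension +): N_BC = 6.91 kN, N_AB = 6.91 kN.
A_AB = 755.9 mm².
A_BC = 855.3 mm².
δ_AB = 6910·808/(755.9·118000) = 0.0626 mm
δ_BC = 6910·500/(855.3·202000) = 0.02 mm
δ = Σδ_i = 0.0826 mm.

0.0826 mm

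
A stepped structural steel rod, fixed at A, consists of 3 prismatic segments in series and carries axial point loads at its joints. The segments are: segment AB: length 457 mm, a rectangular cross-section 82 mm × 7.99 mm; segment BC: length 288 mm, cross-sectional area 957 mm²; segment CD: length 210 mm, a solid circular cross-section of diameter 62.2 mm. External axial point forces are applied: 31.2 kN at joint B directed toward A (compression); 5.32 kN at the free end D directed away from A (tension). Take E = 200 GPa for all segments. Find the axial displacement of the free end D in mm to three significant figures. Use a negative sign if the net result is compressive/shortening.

Internal axial forces (sectioning from the free end, tension +): N_CD = 5.32 kN, N_BC = 5.32 kN, N_AB = -25.88 kN.
A_AB = 655.2 mm².
A_CD = 3039 mm².
δ_AB = -25880·457/(655.2·200000) = -0.09026 mm
δ_BC = 5320·288/(957·200000) = 0.008005 mm
δ_CD = 5320·210/(3039·200000) = 0.001838 mm
δ = Σδ_i = -0.08042 mm.

-0.0804 mm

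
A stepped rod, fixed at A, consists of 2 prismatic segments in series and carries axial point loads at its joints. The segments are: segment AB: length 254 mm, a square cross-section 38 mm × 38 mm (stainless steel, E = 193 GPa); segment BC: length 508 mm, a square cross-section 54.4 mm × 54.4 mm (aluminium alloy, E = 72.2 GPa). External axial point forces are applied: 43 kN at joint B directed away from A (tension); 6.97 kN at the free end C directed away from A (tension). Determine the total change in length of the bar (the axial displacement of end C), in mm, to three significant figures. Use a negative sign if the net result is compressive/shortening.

0.0621 mm

Internal axial forces (sectioning from the free end, tension +): N_BC = 6.97 kN, N_AB = 49.97 kN.
A_AB = 1444 mm².
A_BC = 2959 mm².
δ_AB = 49970·254/(1444·193000) = 0.04554 mm
δ_BC = 6970·508/(2959·72200) = 0.01657 mm
δ = Σδ_i = 0.06211 mm.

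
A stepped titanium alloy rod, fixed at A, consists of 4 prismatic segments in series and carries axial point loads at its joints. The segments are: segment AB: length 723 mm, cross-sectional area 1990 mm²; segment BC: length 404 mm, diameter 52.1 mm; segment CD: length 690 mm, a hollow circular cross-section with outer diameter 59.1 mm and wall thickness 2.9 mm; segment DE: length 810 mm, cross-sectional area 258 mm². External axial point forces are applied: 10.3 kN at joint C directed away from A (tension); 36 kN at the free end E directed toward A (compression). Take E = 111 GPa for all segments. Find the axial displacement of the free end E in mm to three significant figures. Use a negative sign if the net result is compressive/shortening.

-1.58 mm

Internal axial forces (sectioning from the free end, tension +): N_DE = -36 kN, N_CD = -36 kN, N_BC = -25.7 kN, N_AB = -25.7 kN.
A_BC = 2132 mm².
A_CD = 512 mm².
δ_AB = -25700·723/(1990·111000) = -0.08412 mm
δ_BC = -25700·404/(2132·111000) = -0.04388 mm
δ_CD = -36000·690/(512·111000) = -0.4371 mm
δ_DE = -36000·810/(258·111000) = -1.018 mm
δ = Σδ_i = -1.583 mm.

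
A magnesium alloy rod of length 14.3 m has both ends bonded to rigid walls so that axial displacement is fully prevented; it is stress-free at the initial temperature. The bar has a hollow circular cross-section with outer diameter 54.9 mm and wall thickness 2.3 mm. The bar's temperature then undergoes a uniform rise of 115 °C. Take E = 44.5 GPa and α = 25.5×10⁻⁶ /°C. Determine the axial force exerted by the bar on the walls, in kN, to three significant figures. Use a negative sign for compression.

-49.6 kN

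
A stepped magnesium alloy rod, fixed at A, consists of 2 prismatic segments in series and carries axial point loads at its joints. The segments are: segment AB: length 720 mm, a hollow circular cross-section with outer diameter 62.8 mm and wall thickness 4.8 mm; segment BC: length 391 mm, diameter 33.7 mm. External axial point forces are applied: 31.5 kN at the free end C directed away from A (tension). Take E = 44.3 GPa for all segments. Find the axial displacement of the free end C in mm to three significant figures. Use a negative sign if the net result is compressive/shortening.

Internal axial forces (sectioning from the free end, tension +): N_BC = 31.5 kN, N_AB = 31.5 kN.
A_AB = 874.6 mm².
A_BC = 892 mm².
δ_AB = 31500·720/(874.6·44300) = 0.5854 mm
δ_BC = 31500·391/(892·44300) = 0.3117 mm
δ = Σδ_i = 0.8971 mm.

0.897 mm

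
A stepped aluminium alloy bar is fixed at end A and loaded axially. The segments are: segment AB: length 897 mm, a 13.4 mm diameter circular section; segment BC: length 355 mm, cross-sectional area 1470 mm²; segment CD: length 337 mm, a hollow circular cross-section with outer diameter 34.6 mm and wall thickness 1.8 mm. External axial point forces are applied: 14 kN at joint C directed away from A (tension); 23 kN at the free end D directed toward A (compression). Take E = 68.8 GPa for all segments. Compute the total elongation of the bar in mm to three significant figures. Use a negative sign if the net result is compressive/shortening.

Internal axial forces (sectioning from the free end, tension +): N_CD = -23 kN, N_BC = -9 kN, N_AB = -9 kN.
A_AB = 141 mm².
A_CD = 185.5 mm².
δ_AB = -9000·897/(141·68800) = -0.832 mm
δ_BC = -9000·355/(1470·68800) = -0.03159 mm
δ_CD = -23000·337/(185.5·68800) = -0.6074 mm
δ = Σδ_i = -1.471 mm.

-1.47 mm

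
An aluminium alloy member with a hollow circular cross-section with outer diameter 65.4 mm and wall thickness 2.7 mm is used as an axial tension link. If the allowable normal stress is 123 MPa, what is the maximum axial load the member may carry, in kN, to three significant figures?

65.4 kN

A = 531.8 mm².
P_max = σ_allow · A = 123 · 531.8 = 65420 N = 65.42 kN.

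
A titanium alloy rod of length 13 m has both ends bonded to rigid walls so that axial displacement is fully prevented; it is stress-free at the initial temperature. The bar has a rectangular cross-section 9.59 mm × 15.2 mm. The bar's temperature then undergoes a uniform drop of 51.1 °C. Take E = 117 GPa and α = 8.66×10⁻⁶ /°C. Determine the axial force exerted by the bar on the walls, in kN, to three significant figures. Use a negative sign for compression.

7.55 kN

Free thermal expansion αLΔT = 8.66e-6 · 13000 · -51.1 = -5.753 mm.
The walls impose strain ε = −(-5.753)/13000 = 4.4253e-04; σ = Eε = 117000 · 4.4253e-04 = 51.78 MPa.
Wall reaction R = σ·A = 51.78·145.8 = 7547 N = 7.547 kN.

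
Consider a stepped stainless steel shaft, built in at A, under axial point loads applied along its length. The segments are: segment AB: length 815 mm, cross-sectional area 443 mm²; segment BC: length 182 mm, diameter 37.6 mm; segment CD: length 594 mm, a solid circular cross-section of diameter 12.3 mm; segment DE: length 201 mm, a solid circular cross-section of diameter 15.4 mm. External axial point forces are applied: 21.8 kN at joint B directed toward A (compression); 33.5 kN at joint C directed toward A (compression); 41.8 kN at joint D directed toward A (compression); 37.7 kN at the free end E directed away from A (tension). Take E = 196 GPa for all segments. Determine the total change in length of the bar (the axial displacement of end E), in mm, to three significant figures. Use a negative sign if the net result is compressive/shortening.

-0.486 mm

Internal axial forces (sectioning from the free end, tension +): N_DE = 37.7 kN, N_CD = -4.1 kN, N_BC = -37.6 kN, N_AB = -59.4 kN.
A_BC = 1110 mm².
A_CD = 118.8 mm².
A_DE = 186.3 mm².
δ_AB = -59400·815/(443·196000) = -0.5576 mm
δ_BC = -37600·182/(1110·196000) = -0.03144 mm
δ_CD = -4100·594/(118.8·196000) = -0.1046 mm
δ_DE = 37700·201/(186.3·196000) = 0.2076 mm
δ = Σδ_i = -0.486 mm.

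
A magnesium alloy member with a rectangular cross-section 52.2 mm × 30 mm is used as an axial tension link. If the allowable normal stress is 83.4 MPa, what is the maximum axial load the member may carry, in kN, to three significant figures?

A = 1566 mm².
P_max = σ_allow · A = 83.4 · 1566 = 130600 N = 130.6 kN.

131 kN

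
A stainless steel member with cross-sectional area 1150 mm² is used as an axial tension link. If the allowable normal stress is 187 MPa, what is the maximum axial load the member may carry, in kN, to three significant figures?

P_max = σ_allow · A = 187 · 1150 = 215000 N = 215.1 kN.

215 kN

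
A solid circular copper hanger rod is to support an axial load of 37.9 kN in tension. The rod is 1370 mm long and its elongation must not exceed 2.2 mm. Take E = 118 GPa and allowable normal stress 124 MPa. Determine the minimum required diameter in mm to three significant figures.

Required area A ≥ P/σ_allow = 37900/124 = 305.6 mm².
For a solid circular section, d ≥ √(4A/π) = 19.73 mm.
Elongation limit: A ≥ PL/(Eδ_allow) = 37900·1370/(118000·2.2) = 200 mm² ⇒ d ≥ 15.96 mm.
The stress limit governs.

19.7 mm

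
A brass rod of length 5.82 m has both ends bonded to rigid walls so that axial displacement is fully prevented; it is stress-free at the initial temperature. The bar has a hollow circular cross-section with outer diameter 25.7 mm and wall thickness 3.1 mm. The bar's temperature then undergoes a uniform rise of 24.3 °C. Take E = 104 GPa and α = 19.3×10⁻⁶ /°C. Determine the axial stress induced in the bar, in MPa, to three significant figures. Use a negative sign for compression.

Free thermal expansion αLΔT = 19.3e-6 · 5820 · 24.3 = 2.73 mm.
The walls impose strain ε = −(2.73)/5820 = -4.6899e-04; σ = Eε = 104000 · -4.6899e-04 = -48.77 MPa.

-48.8 MPa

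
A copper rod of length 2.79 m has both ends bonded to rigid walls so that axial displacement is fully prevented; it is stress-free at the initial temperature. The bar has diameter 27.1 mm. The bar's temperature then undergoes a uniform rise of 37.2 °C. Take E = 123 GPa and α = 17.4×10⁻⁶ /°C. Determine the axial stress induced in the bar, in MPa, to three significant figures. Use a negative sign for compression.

Free thermal expansion αLΔT = 17.4e-6 · 2790 · 37.2 = 1.806 mm.
The walls impose strain ε = −(1.806)/2790 = -6.4728e-04; σ = Eε = 123000 · -6.4728e-04 = -79.62 MPa.

-79.6 MPa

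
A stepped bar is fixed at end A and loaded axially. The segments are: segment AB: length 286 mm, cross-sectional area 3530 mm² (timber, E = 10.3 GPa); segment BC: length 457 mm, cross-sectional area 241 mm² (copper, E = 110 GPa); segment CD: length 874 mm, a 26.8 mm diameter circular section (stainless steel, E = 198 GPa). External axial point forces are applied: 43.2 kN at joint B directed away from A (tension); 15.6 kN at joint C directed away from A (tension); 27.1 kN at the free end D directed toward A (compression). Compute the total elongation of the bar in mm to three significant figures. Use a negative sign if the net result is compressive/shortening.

-0.161 mm

Internal axial forces (sectioning from the free end, tension +): N_CD = -27.1 kN, N_BC = -11.5 kN, N_AB = 31.7 kN.
A_CD = 564.1 mm².
δ_AB = 31700·286/(3530·10300) = 0.2494 mm
δ_BC = -11500·457/(241·110000) = -0.1982 mm
δ_CD = -27100·874/(564.1·198000) = -0.2121 mm
δ = Σδ_i = -0.161 mm.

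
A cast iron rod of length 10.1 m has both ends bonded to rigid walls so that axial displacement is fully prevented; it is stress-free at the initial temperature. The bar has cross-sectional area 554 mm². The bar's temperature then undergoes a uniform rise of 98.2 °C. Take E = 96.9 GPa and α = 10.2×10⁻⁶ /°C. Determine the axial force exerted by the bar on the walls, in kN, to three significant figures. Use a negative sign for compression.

-53.8 kN

Free thermal expansion αLΔT = 10.2e-6 · 10100 · 98.2 = 10.12 mm.
The walls impose strain ε = −(10.12)/10100 = -1.0016e-03; σ = Eε = 96900 · -1.0016e-03 = -97.06 MPa.
Wall reaction R = σ·A = -97.06·554 = -53770 N = -53.77 kN.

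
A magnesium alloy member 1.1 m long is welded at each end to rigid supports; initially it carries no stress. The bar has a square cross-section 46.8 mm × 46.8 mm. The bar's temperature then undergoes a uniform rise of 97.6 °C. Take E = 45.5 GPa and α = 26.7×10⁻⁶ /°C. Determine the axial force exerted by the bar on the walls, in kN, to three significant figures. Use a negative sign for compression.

-260 kN

Free thermal expansion αLΔT = 26.7e-6 · 1100 · 97.6 = 2.867 mm.
The walls impose strain ε = −(2.867)/1100 = -2.6059e-03; σ = Eε = 45500 · -2.6059e-03 = -118.6 MPa.
Wall reaction R = σ·A = -118.6·2190 = -259700 N = -259.7 kN.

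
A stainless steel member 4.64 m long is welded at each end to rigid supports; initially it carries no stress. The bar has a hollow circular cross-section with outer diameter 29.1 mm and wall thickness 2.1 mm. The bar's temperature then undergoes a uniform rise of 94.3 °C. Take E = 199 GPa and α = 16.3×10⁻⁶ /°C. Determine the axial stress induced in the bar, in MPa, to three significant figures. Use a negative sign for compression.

Free thermal expansion αLΔT = 16.3e-6 · 4640 · 94.3 = 7.132 mm.
The walls impose strain ε = −(7.132)/4640 = -1.5371e-03; σ = Eε = 199000 · -1.5371e-03 = -305.9 MPa.

-306 MPa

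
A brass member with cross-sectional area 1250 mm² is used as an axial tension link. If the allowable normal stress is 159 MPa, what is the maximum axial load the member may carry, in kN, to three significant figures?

199 kN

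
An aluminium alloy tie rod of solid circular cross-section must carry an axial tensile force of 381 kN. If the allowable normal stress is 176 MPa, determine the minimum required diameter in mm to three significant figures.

Required area A ≥ P/σ_allow = 381000/176 = 2165 mm².
For a solid circular section, d ≥ √(4A/π) = 52.5 mm.

52.5 mm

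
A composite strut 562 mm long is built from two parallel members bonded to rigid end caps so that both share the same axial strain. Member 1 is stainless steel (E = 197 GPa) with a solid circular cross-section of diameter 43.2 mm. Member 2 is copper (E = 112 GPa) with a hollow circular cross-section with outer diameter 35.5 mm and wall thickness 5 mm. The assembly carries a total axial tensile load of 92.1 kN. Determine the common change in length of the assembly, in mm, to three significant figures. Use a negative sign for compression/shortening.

A_1 = 1466 mm².
A_2 = 479.1 mm².
Equal strain + equilibrium ⇒ each member carries load in proportion to AE: A₁E₁ = 288800000 N, A₂E₂ = 53660000 N, ΣAE = 342400000 N.
δ = PL/ΣAE = 92100·562/342400000 = 0.1512 mm.

0.151 mm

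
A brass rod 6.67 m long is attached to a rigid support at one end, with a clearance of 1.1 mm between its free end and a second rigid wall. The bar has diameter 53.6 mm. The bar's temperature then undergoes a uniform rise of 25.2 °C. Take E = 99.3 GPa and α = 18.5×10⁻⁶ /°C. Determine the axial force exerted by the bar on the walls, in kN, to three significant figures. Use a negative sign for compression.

Free thermal expansion αLΔT = 18.5e-6 · 6670 · 25.2 = 3.11 mm.
The walls engage after the gap closes; constrained expansion = 3.11 − 1.1 = 2.01 mm.
The walls impose strain ε = −(2.01)/6670 = -3.0128e-04; σ = Eε = 99300 · -3.0128e-04 = -29.92 MPa.
Wall reaction R = σ·A = -29.92·2256 = -67510 N = -67.51 kN.

-67.5 kN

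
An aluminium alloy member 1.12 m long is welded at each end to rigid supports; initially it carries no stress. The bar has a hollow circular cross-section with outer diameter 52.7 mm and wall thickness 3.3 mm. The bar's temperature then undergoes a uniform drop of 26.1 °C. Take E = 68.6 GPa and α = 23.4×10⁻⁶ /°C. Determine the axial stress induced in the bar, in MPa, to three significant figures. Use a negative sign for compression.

41.9 MPa

Free thermal expansion αLΔT = 23.4e-6 · 1120 · -26.1 = -0.684 mm.
The walls impose strain ε = −(-0.684)/1120 = 6.1074e-04; σ = Eε = 68600 · 6.1074e-04 = 41.9 MPa.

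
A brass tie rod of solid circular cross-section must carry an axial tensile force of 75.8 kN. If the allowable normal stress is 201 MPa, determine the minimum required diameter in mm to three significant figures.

Required area A ≥ P/σ_allow = 75800/201 = 377.1 mm².
For a solid circular section, d ≥ √(4A/π) = 21.91 mm.

21.9 mm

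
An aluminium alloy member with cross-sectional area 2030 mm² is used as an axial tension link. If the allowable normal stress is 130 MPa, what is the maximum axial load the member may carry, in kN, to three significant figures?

P_max = σ_allow · A = 130 · 2030 = 263900 N = 263.9 kN.

264 kN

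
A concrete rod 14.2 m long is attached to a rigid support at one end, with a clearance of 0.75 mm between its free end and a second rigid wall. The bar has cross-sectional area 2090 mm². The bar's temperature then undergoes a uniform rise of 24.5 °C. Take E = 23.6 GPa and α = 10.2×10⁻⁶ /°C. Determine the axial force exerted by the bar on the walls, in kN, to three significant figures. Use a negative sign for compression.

Free thermal expansion αLΔT = 10.2e-6 · 14200 · 24.5 = 3.549 mm.
The walls engage after the gap closes; constrained expansion = 3.549 − 0.75 = 2.799 mm.
The walls impose strain ε = −(2.799)/14200 = -1.9708e-04; σ = Eε = 23600 · -1.9708e-04 = -4.651 MPa.
Wall reaction R = σ·A = -4.651·2090 = -9721 N = -9.721 kN.

-9.72 kN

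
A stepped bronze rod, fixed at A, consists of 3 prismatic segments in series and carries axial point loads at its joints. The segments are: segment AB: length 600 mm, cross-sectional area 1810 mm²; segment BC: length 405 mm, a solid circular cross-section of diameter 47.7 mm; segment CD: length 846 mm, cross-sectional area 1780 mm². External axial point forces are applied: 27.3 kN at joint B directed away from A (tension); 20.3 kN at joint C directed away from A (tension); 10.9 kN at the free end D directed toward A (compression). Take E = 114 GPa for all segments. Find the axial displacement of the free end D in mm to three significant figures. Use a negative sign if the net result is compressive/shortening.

0.0800 mm

Internal axial forces (sectioning from the free end, tension +): N_CD = -10.9 kN, N_BC = 9.4 kN, N_AB = 36.7 kN.
A_BC = 1787 mm².
δ_AB = 36700·600/(1810·114000) = 0.1067 mm
δ_BC = 9400·405/(1787·114000) = 0.01869 mm
δ_CD = -10900·846/(1780·114000) = -0.04544 mm
δ = Σδ_i = 0.07996 mm.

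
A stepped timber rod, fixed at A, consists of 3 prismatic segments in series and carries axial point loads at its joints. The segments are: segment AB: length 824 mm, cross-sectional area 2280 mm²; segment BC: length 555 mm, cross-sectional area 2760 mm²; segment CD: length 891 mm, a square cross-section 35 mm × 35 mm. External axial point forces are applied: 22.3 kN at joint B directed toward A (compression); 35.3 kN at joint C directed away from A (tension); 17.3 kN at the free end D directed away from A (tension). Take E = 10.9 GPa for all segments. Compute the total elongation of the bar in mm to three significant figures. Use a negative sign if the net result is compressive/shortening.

3.13 mm

Internal axial forces (sectioning from the free end, tension +): N_CD = 17.3 kN, N_BC = 52.6 kN, N_AB = 30.3 kN.
A_CD = 1225 mm².
δ_AB = 30300·824/(2280·10900) = 1.005 mm
δ_BC = 52600·555/(2760·10900) = 0.9704 mm
δ_CD = 17300·891/(1225·10900) = 1.154 mm
δ = Σδ_i = 3.129 mm.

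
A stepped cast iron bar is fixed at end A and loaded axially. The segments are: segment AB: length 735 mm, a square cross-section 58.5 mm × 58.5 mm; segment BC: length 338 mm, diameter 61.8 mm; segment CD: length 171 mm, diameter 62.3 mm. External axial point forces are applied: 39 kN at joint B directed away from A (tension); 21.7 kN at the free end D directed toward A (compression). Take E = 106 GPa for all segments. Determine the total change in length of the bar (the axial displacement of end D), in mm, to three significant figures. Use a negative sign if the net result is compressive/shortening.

5.01e-04 mm

Internal axial forces (sectioning from the free end, tension +): N_CD = -21.7 kN, N_BC = -21.7 kN, N_AB = 17.3 kN.
A_AB = 3422 mm².
A_BC = 3000 mm².
A_CD = 3048 mm².
δ_AB = 17300·735/(3422·106000) = 0.03505 mm
δ_BC = -21700·338/(3000·106000) = -0.02307 mm
δ_CD = -21700·171/(3048·106000) = -0.01148 mm
δ = Σδ_i = 0.0005008 mm.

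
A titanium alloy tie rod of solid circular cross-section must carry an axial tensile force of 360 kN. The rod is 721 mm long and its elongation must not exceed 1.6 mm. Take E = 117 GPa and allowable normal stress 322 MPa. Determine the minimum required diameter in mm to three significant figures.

42.0 mm

Required area A ≥ P/σ_allow = 360000/322 = 1118 mm².
For a solid circular section, d ≥ √(4A/π) = 37.73 mm.
Elongation limit: A ≥ PL/(Eδ_allow) = 360000·721/(117000·1.6) = 1387 mm² ⇒ d ≥ 42.02 mm.
The elongation limit governs.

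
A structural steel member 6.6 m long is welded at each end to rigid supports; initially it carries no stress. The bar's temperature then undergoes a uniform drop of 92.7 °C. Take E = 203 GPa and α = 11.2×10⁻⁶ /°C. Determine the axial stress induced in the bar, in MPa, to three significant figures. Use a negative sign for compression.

211 MPa

Free thermal expansion αLΔT = 11.2e-6 · 6600 · -92.7 = -6.852 mm.
The walls impose strain ε = −(-6.852)/6600 = 1.0382e-03; σ = Eε = 203000 · 1.0382e-03 = 210.8 MPa.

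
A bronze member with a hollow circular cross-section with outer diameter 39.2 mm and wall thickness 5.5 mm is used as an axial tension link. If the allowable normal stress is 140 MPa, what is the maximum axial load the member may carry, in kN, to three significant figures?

A = 582.3 mm².
P_max = σ_allow · A = 140 · 582.3 = 81520 N = 81.52 kN.

81.5 kN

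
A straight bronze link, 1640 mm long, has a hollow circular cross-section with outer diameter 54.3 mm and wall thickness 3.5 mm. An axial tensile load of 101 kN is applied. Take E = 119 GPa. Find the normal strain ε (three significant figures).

A = 558.6 mm².
σ = N/A = 180.8 MPa; ε = σ/E = 180.8/119000 = 1.519e-03.

0.00152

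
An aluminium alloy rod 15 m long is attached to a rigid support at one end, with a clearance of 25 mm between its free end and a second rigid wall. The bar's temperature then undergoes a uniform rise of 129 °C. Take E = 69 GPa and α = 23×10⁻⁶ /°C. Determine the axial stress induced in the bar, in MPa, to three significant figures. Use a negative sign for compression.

-89.7 MPa

Free thermal expansion αLΔT = 23e-6 · 15000 · 129 = 44.51 mm.
The walls engage after the gap closes; constrained expansion = 44.51 − 25 = 19.51 mm.
The walls impose strain ε = −(19.51)/15000 = -1.3003e-03; σ = Eε = 69000 · -1.3003e-03 = -89.72 MPa.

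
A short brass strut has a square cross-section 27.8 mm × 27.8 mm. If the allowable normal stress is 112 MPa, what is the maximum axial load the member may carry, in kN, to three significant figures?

A = 772.8 mm².
P_max = σ_allow · A = 112 · 772.8 = 86560 N = 86.56 kN.

86.6 kN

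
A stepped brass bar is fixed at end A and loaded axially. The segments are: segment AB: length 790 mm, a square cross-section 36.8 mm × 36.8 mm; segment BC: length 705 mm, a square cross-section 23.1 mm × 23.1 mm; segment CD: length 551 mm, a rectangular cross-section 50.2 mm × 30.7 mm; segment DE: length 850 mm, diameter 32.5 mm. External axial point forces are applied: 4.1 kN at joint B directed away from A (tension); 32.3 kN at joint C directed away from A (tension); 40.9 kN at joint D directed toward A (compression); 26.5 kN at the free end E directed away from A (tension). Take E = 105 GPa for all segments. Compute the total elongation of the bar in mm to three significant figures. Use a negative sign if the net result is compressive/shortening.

Internal axial forces (sectioning from the free end, tension +): N_DE = 26.5 kN, N_CD = -14.4 kN, N_BC = 17.9 kN, N_AB = 22 kN.
A_AB = 1354 mm².
A_BC = 533.6 mm².
A_CD = 1541 mm².
A_DE = 829.6 mm².
δ_AB = 22000·790/(1354·105000) = 0.1222 mm
δ_BC = 17900·705/(533.6·105000) = 0.2252 mm
δ_CD = -14400·551/(1541·105000) = -0.04903 mm
δ_DE = 26500·850/(829.6·105000) = 0.2586 mm
δ = Σδ_i = 0.557 mm.

0.557 mm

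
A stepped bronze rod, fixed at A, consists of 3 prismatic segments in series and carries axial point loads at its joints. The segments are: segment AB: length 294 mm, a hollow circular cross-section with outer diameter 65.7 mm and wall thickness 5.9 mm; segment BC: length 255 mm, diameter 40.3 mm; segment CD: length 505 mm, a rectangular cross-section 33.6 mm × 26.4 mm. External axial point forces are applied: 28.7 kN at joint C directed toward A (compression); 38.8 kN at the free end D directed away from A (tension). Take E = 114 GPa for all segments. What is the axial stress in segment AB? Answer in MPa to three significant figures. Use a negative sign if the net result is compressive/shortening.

9.11 MPa

Internal axial forces (sectioning from the free end, tension +): N_CD = 38.8 kN, N_BC = 10.1 kN, N_AB = 10.1 kN.
A_AB = 1108 mm².
σ_AB = N_AB/A_AB = 10100/1108 = 9.112 MPa.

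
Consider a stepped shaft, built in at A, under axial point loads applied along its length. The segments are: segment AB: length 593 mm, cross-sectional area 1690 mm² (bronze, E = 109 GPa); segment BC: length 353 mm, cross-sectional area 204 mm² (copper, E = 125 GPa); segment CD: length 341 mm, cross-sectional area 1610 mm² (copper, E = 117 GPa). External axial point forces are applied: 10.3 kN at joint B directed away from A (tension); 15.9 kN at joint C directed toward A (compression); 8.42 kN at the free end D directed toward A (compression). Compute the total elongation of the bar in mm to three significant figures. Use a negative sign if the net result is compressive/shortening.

Internal axial forces (sectioning from the free end, tension +): N_CD = -8.42 kN, N_BC = -24.32 kN, N_AB = -14.02 kN.
δ_AB = -14020·593/(1690·109000) = -0.04513 mm
δ_BC = -24320·353/(204·125000) = -0.3367 mm
δ_CD = -8420·341/(1610·117000) = -0.01524 mm
δ = Σδ_i = -0.397 mm.

-0.397 mm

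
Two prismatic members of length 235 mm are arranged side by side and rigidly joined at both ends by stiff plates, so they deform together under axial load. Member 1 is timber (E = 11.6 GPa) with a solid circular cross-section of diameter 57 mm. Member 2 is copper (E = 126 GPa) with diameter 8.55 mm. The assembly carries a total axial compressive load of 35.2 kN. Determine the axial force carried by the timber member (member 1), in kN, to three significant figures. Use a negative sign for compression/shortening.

-28.3 kN

A_1 = 2552 mm².
A_2 = 57.41 mm².
Equal strain + equilibrium ⇒ each member carries load in proportion to AE: A₁E₁ = 29600000 N, A₂E₂ = 7234000 N, ΣAE = 36830000 N.
F₁ = P·A₁E₁/ΣAE = -35200·29600000/36830000 = -28290 N.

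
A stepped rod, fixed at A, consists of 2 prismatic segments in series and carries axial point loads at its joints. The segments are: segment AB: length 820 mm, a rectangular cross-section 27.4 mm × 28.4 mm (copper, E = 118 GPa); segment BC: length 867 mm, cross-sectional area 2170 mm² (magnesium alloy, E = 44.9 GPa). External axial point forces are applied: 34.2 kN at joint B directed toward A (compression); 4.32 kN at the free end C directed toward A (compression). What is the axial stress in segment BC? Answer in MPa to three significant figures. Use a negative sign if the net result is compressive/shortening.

Internal axial forces (sectioning from the free end, tension +): N_BC = -4.32 kN, N_AB = -38.52 kN.
σ_BC = N_BC/A_BC = -4320/2170 = -1.991 MPa.

-1.99 MPa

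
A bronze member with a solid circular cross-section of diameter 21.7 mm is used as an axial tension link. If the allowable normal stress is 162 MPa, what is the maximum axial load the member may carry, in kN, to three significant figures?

A = 369.8 mm².
P_max = σ_allow · A = 162 · 369.8 = 59910 N = 59.91 kN.

59.9 kN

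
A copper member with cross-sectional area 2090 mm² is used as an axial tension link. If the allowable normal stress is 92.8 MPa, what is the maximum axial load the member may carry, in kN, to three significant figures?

194 kN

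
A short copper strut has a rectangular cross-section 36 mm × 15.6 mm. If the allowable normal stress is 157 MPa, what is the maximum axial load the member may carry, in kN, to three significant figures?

A = 561.6 mm².
P_max = σ_allow · A = 157 · 561.6 = 88170 N = 88.17 kN.

88.2 kN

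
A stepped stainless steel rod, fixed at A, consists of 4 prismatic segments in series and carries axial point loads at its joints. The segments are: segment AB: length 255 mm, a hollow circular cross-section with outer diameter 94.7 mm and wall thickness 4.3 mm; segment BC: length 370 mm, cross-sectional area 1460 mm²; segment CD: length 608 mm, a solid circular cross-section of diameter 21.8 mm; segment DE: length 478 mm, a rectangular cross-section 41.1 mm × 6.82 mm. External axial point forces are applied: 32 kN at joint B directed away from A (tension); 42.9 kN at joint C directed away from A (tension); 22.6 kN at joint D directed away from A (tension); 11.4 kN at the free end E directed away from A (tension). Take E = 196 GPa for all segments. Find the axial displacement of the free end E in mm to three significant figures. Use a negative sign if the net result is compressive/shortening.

Internal axial forces (sectioning from the free end, tension +): N_DE = 11.4 kN, N_CD = 34 kN, N_BC = 76.9 kN, N_AB = 108.9 kN.
A_AB = 1221 mm².
A_CD = 373.3 mm².
A_DE = 280.3 mm².
δ_AB = 108900·255/(1221·196000) = 0.116 mm
δ_BC = 76900·370/(1460·196000) = 0.09943 mm
δ_CD = 34000·608/(373.3·196000) = 0.2826 mm
δ_DE = 11400·478/(280.3·196000) = 0.09919 mm
δ = Σδ_i = 0.5972 mm.

0.597 mm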